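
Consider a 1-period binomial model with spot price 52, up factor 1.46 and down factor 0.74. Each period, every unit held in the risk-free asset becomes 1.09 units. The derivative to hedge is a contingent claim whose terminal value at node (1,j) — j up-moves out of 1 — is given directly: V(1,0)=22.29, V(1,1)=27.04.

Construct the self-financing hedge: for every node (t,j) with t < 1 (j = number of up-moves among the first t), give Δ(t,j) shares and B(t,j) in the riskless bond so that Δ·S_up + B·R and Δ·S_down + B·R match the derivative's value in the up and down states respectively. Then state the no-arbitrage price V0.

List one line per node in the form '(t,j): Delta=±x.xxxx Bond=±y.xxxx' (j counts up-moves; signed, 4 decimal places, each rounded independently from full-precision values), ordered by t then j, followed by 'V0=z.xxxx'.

(0,0): Delta=0.1269 Bond=15.9707
V0=22.5679

Under the risk-neutral measure, an up-move has probability p* = (R−d)/(u−d) = 0.4861 and values discount at R = 1.09.
Terminal values V(1,·): V(1,0)=22.2900, V(1,1)=27.0400
Node (0,0) S=52.0000: V=(p*·27.0400+(1−p*)·22.2900)/1.09=22.5679; Δ=(27.0400−22.2900)/(75.9200−38.4800)=0.1269; B=V−Δ·S=15.9707
Each (Δ,B) replicates both successor values, so the strategy is self-financing and V0 is arbitrage-free.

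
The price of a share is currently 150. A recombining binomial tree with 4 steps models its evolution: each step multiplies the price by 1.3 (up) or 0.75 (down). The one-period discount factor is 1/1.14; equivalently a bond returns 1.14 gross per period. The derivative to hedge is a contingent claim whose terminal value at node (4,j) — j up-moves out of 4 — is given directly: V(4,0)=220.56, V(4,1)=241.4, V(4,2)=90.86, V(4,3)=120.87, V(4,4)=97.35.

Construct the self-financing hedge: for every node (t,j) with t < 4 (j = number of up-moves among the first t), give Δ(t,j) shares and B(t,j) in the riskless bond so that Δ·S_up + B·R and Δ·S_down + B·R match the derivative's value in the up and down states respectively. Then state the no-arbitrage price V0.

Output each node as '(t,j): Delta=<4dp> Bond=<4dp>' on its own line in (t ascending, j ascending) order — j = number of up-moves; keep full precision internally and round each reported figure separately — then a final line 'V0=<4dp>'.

Risk-neutral probability p* = (R−d)/(u−d) = (1.14−0.75)/(1.3−0.75) = 0.7091.
Terminal values V(4,·): V(4,0)=220.5600, V(4,1)=241.4000, V(4,2)=90.8600, V(4,3)=120.8700, V(4,4)=97.3500
  t=3,j=0: stock 63.2812 → up 82.2656 (V=241.4000), down 47.4609 (V=220.5600). Price 206.4364; hedge Δ=0.5988, bond B=168.5455.
  t=3,j=1: stock 109.6875 → up 142.5938 (V=90.8600), down 82.2656 (V=241.4000). Price 118.1171; hedge Δ=-2.4954, bond B=391.8262.
  t=3,j=2: stock 190.1250 → up 247.1625 (V=120.8700), down 142.5938 (V=90.8600). Price 98.3683; hedge Δ=0.2870, bond B=43.8046.
  t=3,j=3: stock 329.5500 → up 428.4150 (V=97.3500), down 247.1625 (V=120.8700). Price 91.3967; hedge Δ=-0.1298, bond B=134.1603.
  t=2,j=0: stock 84.3750 → up 109.6875 (V=118.1171), down 63.2812 (V=206.4364). Price 126.1491; hedge Δ=-1.9032, bond B=286.7296.
  t=2,j=1: stock 146.2500 → up 190.1250 (V=98.3683), down 109.6875 (V=118.1171). Price 91.3275; hedge Δ=-0.2455, bond B=127.2344.
  t=2,j=2: stock 253.5000 → up 329.5500 (V=91.3967), down 190.1250 (V=98.3683). Price 81.9515; hedge Δ=-0.0500, bond B=94.6272.
  t=1,j=0: stock 112.5000 → up 146.2500 (V=91.3275), down 84.3750 (V=126.1491). Price 88.9977; hedge Δ=-0.5628, bond B=152.3097.
  t=1,j=1: stock 195.0000 → up 253.5000 (V=81.9515), down 146.2500 (V=91.3275). Price 74.2799; hedge Δ=-0.0874, bond B=91.3271.
  t=0,j=0: stock 150.0000 → up 195.0000 (V=74.2799), down 112.5000 (V=88.9977). Price 68.9136; hedge Δ=-0.1784, bond B=95.6733.
The time-0 hedge costs 68.9136, which is the no-arbitrage price.

(0,0): Delta=-0.1784 Bond=95.6733
(1,0): Delta=-0.5628 Bond=152.3097
(1,1): Delta=-0.0874 Bond=91.3271
(2,0): Delta=-1.9032 Bond=286.7296
(2,1): Delta=-0.2455 Bond=127.2344
(2,2): Delta=-0.0500 Bond=94.6272
(3,0): Delta=0.5988 Bond=168.5455
(3,1): Delta=-2.4954 Bond=391.8262
(3,2): Delta=0.2870 Bond=43.8046
(3,3): Delta=-0.1298 Bond=134.1603
V0=68.9136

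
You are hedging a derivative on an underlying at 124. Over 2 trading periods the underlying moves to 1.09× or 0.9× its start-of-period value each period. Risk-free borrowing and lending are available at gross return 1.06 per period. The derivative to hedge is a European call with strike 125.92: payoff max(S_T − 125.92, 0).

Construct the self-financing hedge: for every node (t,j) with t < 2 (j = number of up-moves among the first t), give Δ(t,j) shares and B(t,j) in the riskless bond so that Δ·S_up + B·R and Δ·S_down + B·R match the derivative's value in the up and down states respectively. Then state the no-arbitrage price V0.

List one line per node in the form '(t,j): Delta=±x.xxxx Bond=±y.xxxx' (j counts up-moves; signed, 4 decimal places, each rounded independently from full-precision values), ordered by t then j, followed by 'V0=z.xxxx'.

No-arbitrage ⇒ martingale measure with p* = (R−d)/(u−d) = 0.8421.
Payoff layer (t=2): V(2,0)=0.0000, V(2,1)=0.0000, V(2,2)=21.4044
  t=1,j=0: stock 111.6000 → up 121.6440 (V=0.0000), down 100.4400 (V=0.0000). Price 0.0000; hedge Δ=0.0000, bond B=0.0000.
  t=1,j=1: stock 135.1600 → up 147.3244 (V=21.4044), down 121.6440 (V=0.0000). Price 17.0045; hedge Δ=0.8335, bond B=-95.6502.
  t=0,j=0: stock 124.0000 → up 135.1600 (V=17.0045), down 111.6000 (V=0.0000). Price 13.5090; hedge Δ=0.7218, bond B=-75.9883.
Check: Δ(0,0)·S0 + B(0,0) = 13.5090 = V0.

(0,0): Delta=0.7218 Bond=-75.9883
(1,0): Delta=0.0000 Bond=0.0000
(1,1): Delta=0.8335 Bond=-95.6502
V0=13.5090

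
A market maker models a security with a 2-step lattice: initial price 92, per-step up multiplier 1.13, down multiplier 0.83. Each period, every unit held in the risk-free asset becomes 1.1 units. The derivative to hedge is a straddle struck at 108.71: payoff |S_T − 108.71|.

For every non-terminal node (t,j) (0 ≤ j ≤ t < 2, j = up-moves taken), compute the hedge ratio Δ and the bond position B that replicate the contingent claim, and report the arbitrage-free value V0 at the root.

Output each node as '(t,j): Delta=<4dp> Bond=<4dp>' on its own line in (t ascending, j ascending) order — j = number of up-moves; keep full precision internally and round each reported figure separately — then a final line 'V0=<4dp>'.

No-arbitrage ⇒ martingale measure with p* = (R−d)/(u−d) = 0.9000.
Terminal values V(2,·): V(2,0)=45.3312, V(2,1)=22.4232, V(2,2)=8.7648
  t=1,j=0: stock 76.3600 → up 86.2868 (V=22.4232), down 63.3788 (V=45.3312). Price 22.4673; hedge Δ=-1.0000, bond B=98.8273.
  t=1,j=1: stock 103.9600 → up 117.4748 (V=8.7648), down 86.2868 (V=22.4232). Price 9.2097; hedge Δ=-0.4379, bond B=54.7377.
  t=0,j=0: stock 92.0000 → up 103.9600 (V=9.2097), down 76.3600 (V=22.4673). Price 9.5777; hedge Δ=-0.4803, bond B=53.7697.
Root portfolio cost Δ·92+B reproduces V0=9.5777.

(0,0): Delta=-0.4803 Bond=53.7697
(1,0): Delta=-1.0000 Bond=98.8273
(1,1): Delta=-0.4379 Bond=54.7377
V0=9.5777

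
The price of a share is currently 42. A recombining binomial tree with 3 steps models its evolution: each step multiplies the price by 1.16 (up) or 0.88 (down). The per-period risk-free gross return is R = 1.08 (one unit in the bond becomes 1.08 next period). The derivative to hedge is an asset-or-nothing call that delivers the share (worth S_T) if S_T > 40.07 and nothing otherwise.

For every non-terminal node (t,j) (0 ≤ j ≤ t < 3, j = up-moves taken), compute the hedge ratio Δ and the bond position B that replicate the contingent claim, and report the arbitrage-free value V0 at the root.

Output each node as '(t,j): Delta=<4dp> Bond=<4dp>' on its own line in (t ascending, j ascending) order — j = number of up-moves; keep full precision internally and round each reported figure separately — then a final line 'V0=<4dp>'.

(0,0): Delta=2.0685 Bond=-50.6448
(1,0): Delta=3.1784 Bond=-95.7188
(1,1): Delta=1.7317 Bond=-38.2875
(2,0): Delta=0.0000 Bond=0.0000
(2,1): Delta=4.1429 Bond=-144.7268
(2,2): Delta=1.0000 Bond=0.0000
V0=36.2309

Under the risk-neutral measure, an up-move has probability p* = (R−d)/(u−d) = 0.7143 and values discount at R = 1.08.
At expiry t=3: V(3,0)=0.0000, V(3,1)=0.0000, V(3,2)=49.7334, V(3,3)=65.5576
(2,0): S=32.5248. Δ = (V_up−V_dn)/(S_up−S_dn) = (0.0000−0.0000)/(37.7288−28.6218) = 0.0000. V = [p*·0.0000 + (1−p*)·0.0000]/1.08 = 0.0000. B = V − Δ·S = 0.0000.
(2,1): S=42.8736. Δ = (V_up−V_dn)/(S_up−S_dn) = (49.7334−0.0000)/(49.7334−37.7288) = 4.1429. V = [p*·49.7334 + (1−p*)·0.0000]/1.08 = 32.8924. B = V − Δ·S = -144.7268.
(2,2): S=56.5152. Δ = (V_up−V_dn)/(S_up−S_dn) = (65.5576−49.7334)/(65.5576−49.7334) = 1.0000. V = [p*·65.5576 + (1−p*)·49.7334]/1.08 = 56.5152. B = V − Δ·S = 0.0000.
(1,0): S=36.9600. Δ = (V_up−V_dn)/(S_up−S_dn) = (32.8924−0.0000)/(42.8736−32.5248) = 3.1784. V = [p*·32.8924 + (1−p*)·0.0000]/1.08 = 21.7543. B = V − Δ·S = -95.7188.
(1,1): S=48.7200. Δ = (V_up−V_dn)/(S_up−S_dn) = (56.5152−32.8924)/(56.5152−42.8736) = 1.7317. V = [p*·56.5152 + (1−p*)·32.8924]/1.08 = 46.0795. B = V − Δ·S = -38.2875.
(0,0): S=42.0000. Δ = (V_up−V_dn)/(S_up−S_dn) = (46.0795−21.7543)/(48.7200−36.9600) = 2.0685. V = [p*·46.0795 + (1−p*)·21.7543]/1.08 = 36.2309. B = V − Δ·S = -50.6448.
Root portfolio cost Δ·42+B reproduces V0=36.2309.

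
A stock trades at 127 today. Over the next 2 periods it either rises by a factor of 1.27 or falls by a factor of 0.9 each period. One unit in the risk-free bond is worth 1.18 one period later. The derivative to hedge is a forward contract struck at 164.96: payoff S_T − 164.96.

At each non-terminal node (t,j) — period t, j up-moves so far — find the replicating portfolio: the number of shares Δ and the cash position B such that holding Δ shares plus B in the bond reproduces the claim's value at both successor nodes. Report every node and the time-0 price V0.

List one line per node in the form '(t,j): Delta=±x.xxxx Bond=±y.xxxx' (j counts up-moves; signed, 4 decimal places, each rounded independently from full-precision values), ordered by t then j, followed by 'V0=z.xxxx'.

No-arbitrage ⇒ martingale measure with p* = (R−d)/(u−d) = 0.7568.
Terminal payoffs: V(2,0)=-62.0900, V(2,1)=-19.7990, V(2,2)=39.8783
  t=1,j=0: stock 114.3000 → up 145.1610 (V=-19.7990), down 102.8700 (V=-62.0900). Price -25.4966; hedge Δ=1.0000, bond B=-139.7966.
  t=1,j=1: stock 161.2900 → up 204.8383 (V=39.8783), down 145.1610 (V=-19.7990). Price 21.4934; hedge Δ=1.0000, bond B=-139.7966.
  t=0,j=0: stock 127.0000 → up 161.2900 (V=21.4934), down 114.3000 (V=-25.4966). Price 8.5283; hedge Δ=1.0000, bond B=-118.4717.
Root portfolio cost Δ·127+B reproduces V0=8.5283.

(0,0): Delta=1.0000 Bond=-118.4717
(1,0): Delta=1.0000 Bond=-139.7966
(1,1): Delta=1.0000 Bond=-139.7966
V0=8.5283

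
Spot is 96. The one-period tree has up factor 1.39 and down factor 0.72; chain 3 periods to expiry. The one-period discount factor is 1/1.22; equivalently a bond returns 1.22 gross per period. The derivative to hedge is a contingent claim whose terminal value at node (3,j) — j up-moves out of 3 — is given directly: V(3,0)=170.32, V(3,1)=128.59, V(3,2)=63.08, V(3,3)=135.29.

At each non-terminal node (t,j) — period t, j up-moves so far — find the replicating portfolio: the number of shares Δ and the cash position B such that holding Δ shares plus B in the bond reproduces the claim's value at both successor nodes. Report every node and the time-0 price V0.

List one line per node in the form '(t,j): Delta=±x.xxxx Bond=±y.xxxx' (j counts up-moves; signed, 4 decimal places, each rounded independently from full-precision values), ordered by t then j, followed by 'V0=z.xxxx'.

The replicating-portfolio and risk-neutral prices coincide; use p* = (1.22−0.72)/(1.39−0.72) = 0.7463 for the latter.
Payoff layer (t=3): V(3,0)=170.3200, V(3,1)=128.5900, V(3,2)=63.0800, V(3,3)=135.2900
(2,0): S=49.7664. Δ = (V_up−V_dn)/(S_up−S_dn) = (128.5900−170.3200)/(69.1753−35.8318) = -1.2515. V = [p*·128.5900 + (1−p*)·170.3200]/1.22 = 114.0805. B = V − Δ·S = 176.3641.
(2,1): S=96.0768. Δ = (V_up−V_dn)/(S_up−S_dn) = (63.0800−128.5900)/(133.5468−69.1753) = -1.0177. V = [p*·63.0800 + (1−p*)·128.5900]/1.22 = 65.3295. B = V − Δ·S = 163.1056.
(2,2): S=185.4816. Δ = (V_up−V_dn)/(S_up−S_dn) = (135.2900−63.0800)/(257.8194−133.5468) = 0.5811. V = [p*·135.2900 + (1−p*)·63.0800]/1.22 = 95.8755. B = V − Δ·S = -11.9007.
(1,0): S=69.1200. Δ = (V_up−V_dn)/(S_up−S_dn) = (65.3295−114.0805)/(96.0768−49.7664) = -1.0527. V = [p*·65.3295 + (1−p*)·114.0805]/1.22 = 63.6878. B = V − Δ·S = 136.4506.
(1,1): S=133.4400. Δ = (V_up−V_dn)/(S_up−S_dn) = (95.8755−65.3295)/(185.4816−96.0768) = 0.3417. V = [p*·95.8755 + (1−p*)·65.3295]/1.22 = 72.2336. B = V − Δ·S = 26.6425.
(0,0): S=96.0000. Δ = (V_up−V_dn)/(S_up−S_dn) = (72.2336−63.6878)/(133.4400−69.1200) = 0.1329. V = [p*·72.2336 + (1−p*)·63.6878]/1.22 = 57.4305. B = V − Δ·S = 44.6756.
Check: Δ(0,0)·S0 + B(0,0) = 57.4305 = V0.

(0,0): Delta=0.1329 Bond=44.6756
(1,0): Delta=-1.0527 Bond=136.4506
(1,1): Delta=0.3417 Bond=26.6425
(2,0): Delta=-1.2515 Bond=176.3641
(2,1): Delta=-1.0177 Bond=163.1056
(2,2): Delta=0.5811 Bond=-11.9007
V0=57.4305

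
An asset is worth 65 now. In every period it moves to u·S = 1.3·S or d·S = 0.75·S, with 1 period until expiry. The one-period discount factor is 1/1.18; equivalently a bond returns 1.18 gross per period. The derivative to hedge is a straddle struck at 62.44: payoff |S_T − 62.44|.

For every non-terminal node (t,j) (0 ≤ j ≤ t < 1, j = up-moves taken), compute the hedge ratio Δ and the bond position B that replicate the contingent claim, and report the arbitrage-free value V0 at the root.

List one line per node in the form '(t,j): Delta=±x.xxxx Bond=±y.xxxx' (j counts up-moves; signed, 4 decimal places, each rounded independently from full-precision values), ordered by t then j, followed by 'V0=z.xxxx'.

The replicating-portfolio and risk-neutral prices coincide; use p* = (1.18−0.75)/(1.3−0.75) = 0.7818 for the latter.
Payoff layer (t=1): V(1,0)=13.6900, V(1,1)=22.0600
Node (0,0) S=65.0000: V=(p*·22.0600+(1−p*)·13.6900)/1.18=17.1473; Δ=(22.0600−13.6900)/(84.5000−48.7500)=0.2341; B=V−Δ·S=1.9291
Each (Δ,B) replicates both successor values, so the strategy is self-financing and V0 is arbitrage-free.

(0,0): Delta=0.2341 Bond=1.9291
V0=17.1473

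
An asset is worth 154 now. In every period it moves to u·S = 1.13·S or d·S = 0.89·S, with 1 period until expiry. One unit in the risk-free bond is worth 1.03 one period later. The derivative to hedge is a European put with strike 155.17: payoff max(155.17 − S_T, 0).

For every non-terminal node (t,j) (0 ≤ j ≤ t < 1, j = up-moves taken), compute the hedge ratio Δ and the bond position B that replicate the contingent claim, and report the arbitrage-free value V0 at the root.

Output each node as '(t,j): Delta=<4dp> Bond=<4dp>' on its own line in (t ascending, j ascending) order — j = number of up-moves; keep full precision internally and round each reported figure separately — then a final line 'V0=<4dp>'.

The replicating-portfolio and risk-neutral prices coincide; use p* = (1.03−0.89)/(1.13−0.89) = 0.5833 for the latter.
Terminal values V(1,·): V(1,0)=18.1100, V(1,1)=0.0000
Node (0,0) S=154.0000: V=(p*·0.0000+(1−p*)·18.1100)/1.03=7.3261; Δ=(0.0000−18.1100)/(174.0200−137.0600)=-0.4900; B=V−Δ·S=82.7844
Each (Δ,B) replicates both successor values, so the strategy is self-financing and V0 is arbitrage-free.

(0,0): Delta=-0.4900 Bond=82.7844
V0=7.3261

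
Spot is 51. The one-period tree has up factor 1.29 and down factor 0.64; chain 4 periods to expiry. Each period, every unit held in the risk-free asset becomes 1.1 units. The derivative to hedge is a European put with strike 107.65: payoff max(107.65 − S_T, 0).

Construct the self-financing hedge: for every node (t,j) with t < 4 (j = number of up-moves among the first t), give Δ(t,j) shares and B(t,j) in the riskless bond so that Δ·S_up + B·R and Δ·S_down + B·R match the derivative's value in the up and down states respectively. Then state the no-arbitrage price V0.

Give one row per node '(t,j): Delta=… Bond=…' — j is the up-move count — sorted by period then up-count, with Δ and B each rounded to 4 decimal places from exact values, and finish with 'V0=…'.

(0,0): Delta=-0.7303 Bond=65.5222
(1,0): Delta=-1.0000 Bond=80.8790
(1,1): Delta=-0.6750 Bond=68.4377
(2,0): Delta=-1.0000 Bond=88.9669
(2,1): Delta=-1.0000 Bond=88.9669
(2,2): Delta=-0.6084 Bond=69.6288
(3,0): Delta=-1.0000 Bond=97.8636
(3,1): Delta=-1.0000 Bond=97.8636
(3,2): Delta=-1.0000 Bond=97.8636
(3,3): Delta=-0.5281 Bond=67.8054
V0=28.2794

Under the risk-neutral measure, an up-move has probability p* = (R−d)/(u−d) = 0.7077 and values discount at R = 1.1.
Terminal payoffs: V(4,0)=99.0936, V(4,1)=90.4035, V(4,2)=72.8876, V(4,3)=37.5821, V(4,4)=0.0000
(3,0): S=13.3693. Δ = (V_up−V_dn)/(S_up−S_dn) = (90.4035−99.0936)/(17.2465−8.5564) = -1.0000. V = [p*·90.4035 + (1−p*)·99.0936]/1.1 = 84.4943. B = V − Δ·S = 97.8636.
(3,1): S=26.9476. Δ = (V_up−V_dn)/(S_up−S_dn) = (72.8876−90.4035)/(34.7624−17.2465) = -1.0000. V = [p*·72.8876 + (1−p*)·90.4035]/1.1 = 70.9161. B = V − Δ·S = 97.8636.
(3,2): S=54.3162. Δ = (V_up−V_dn)/(S_up−S_dn) = (37.5821−72.8876)/(70.0679−34.7624) = -1.0000. V = [p*·37.5821 + (1−p*)·72.8876]/1.1 = 43.5474. B = V − Δ·S = 97.8636.
(3,3): S=109.4811. Δ = (V_up−V_dn)/(S_up−S_dn) = (0.0000−37.5821)/(141.2307−70.0679) = -0.5281. V = [p*·0.0000 + (1−p*)·37.5821]/1.1 = 9.9868. B = V − Δ·S = 67.8054.
(2,0): S=20.8896. Δ = (V_up−V_dn)/(S_up−S_dn) = (70.9161−84.4943)/(26.9476−13.3693) = -1.0000. V = [p*·70.9161 + (1−p*)·84.4943]/1.1 = 68.0773. B = V − Δ·S = 88.9669.
(2,1): S=42.1056. Δ = (V_up−V_dn)/(S_up−S_dn) = (43.5474−70.9161)/(54.3162−26.9476) = -1.0000. V = [p*·43.5474 + (1−p*)·70.9161]/1.1 = 46.8613. B = V − Δ·S = 88.9669.
(2,2): S=84.8691. Δ = (V_up−V_dn)/(S_up−S_dn) = (9.9868−43.5474)/(109.4811−54.3162) = -0.6084. V = [p*·9.9868 + (1−p*)·43.5474]/1.1 = 17.9971. B = V − Δ·S = 69.6288.
(1,0): S=32.6400. Δ = (V_up−V_dn)/(S_up−S_dn) = (46.8613−68.0773)/(42.1056−20.8896) = -1.0000. V = [p*·46.8613 + (1−p*)·68.0773]/1.1 = 48.2390. B = V − Δ·S = 80.8790.
(1,1): S=65.7900. Δ = (V_up−V_dn)/(S_up−S_dn) = (17.9971−46.8613)/(84.8691−42.1056) = -0.6750. V = [p*·17.9971 + (1−p*)·46.8613]/1.1 = 24.0312. B = V − Δ·S = 68.4377.
(0,0): S=51.0000. Δ = (V_up−V_dn)/(S_up−S_dn) = (24.0312−48.2390)/(65.7900−32.6400) = -0.7303. V = [p*·24.0312 + (1−p*)·48.2390]/1.1 = 28.2794. B = V − Δ·S = 65.5222.
The time-0 hedge costs 28.2794, which is the no-arbitrage price.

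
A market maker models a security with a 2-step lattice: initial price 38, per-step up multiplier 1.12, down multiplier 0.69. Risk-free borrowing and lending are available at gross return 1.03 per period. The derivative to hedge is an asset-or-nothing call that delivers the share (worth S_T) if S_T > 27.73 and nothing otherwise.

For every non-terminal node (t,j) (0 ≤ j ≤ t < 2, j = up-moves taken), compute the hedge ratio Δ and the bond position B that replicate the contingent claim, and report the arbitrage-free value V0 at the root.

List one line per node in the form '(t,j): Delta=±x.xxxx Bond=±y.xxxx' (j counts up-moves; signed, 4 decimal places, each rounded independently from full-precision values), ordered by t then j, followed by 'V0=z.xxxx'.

Under the risk-neutral measure, an up-move has probability p* = (R−d)/(u−d) = 0.7907 and values discount at R = 1.03.
Terminal values V(2,·): V(2,0)=0.0000, V(2,1)=29.3664, V(2,2)=47.6672
Node (1,0) S=26.2200: V=(p*·29.3664+(1−p*)·0.0000)/1.03=22.5436; Δ=(29.3664−0.0000)/(29.3664−18.0918)=2.6047; B=V−Δ·S=-45.7503
Node (1,1) S=42.5600: V=(p*·47.6672+(1−p*)·29.3664)/1.03=42.5600; Δ=(47.6672−29.3664)/(47.6672−29.3664)=1.0000; B=V−Δ·S=0.0000
Node (0,0) S=38.0000: V=(p*·42.5600+(1−p*)·22.5436)/1.03=37.2529; Δ=(42.5600−22.5436)/(42.5600−26.2200)=1.2250; B=V−Δ·S=-9.2967
Check: Δ(0,0)·S0 + B(0,0) = 37.2529 = V0.

(0,0): Delta=1.2250 Bond=-9.2967
(1,0): Delta=2.6047 Bond=-45.7503
(1,1): Delta=1.0000 Bond=0.0000
V0=37.2529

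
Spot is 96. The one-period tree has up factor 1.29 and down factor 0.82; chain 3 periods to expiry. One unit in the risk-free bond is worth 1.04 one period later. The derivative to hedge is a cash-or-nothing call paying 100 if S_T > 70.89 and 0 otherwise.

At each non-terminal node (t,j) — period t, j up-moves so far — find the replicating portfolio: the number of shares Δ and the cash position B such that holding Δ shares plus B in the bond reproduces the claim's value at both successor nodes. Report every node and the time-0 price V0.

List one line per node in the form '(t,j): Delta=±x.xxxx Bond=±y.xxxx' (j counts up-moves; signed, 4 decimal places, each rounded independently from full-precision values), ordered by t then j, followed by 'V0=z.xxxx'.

(0,0): Delta=0.5798 Bond=19.8636
(1,0): Delta=1.3824 Bond=-42.5237
(1,1): Delta=0.0000 Bond=92.4556
(2,0): Delta=3.2961 Bond=-167.7578
(2,1): Delta=0.0000 Bond=96.1538
(2,2): Delta=0.0000 Bond=96.1538
V0=75.5206

Since d<R<u, set p* = (R−d)/(u−d) = 0.4681; price each node as the discounted p*-expectation of its children.
Terminal payoffs: V(3,0)=0.0000, V(3,1)=100.0000, V(3,2)=100.0000, V(3,3)=100.0000
(2,0): S=64.5504. Δ = (V_up−V_dn)/(S_up−S_dn) = (100.0000−0.0000)/(83.2700−52.9313) = 3.2961. V = [p*·100.0000 + (1−p*)·0.0000]/1.04 = 45.0082. B = V − Δ·S = -167.7578.
(2,1): S=101.5488. Δ = (V_up−V_dn)/(S_up−S_dn) = (100.0000−100.0000)/(130.9980−83.2700) = 0.0000. V = [p*·100.0000 + (1−p*)·100.0000]/1.04 = 96.1538. B = V − Δ·S = 96.1538.
(2,2): S=159.7536. Δ = (V_up−V_dn)/(S_up−S_dn) = (100.0000−100.0000)/(206.0821−130.9980) = 0.0000. V = [p*·100.0000 + (1−p*)·100.0000]/1.04 = 96.1538. B = V − Δ·S = 96.1538.
(1,0): S=78.7200. Δ = (V_up−V_dn)/(S_up−S_dn) = (96.1538−45.0082)/(101.5488−64.5504) = 1.3824. V = [p*·96.1538 + (1−p*)·45.0082]/1.04 = 66.2968. B = V − Δ·S = -42.5237.
(1,1): S=123.8400. Δ = (V_up−V_dn)/(S_up−S_dn) = (96.1538−96.1538)/(159.7536−101.5488) = 0.0000. V = [p*·96.1538 + (1−p*)·96.1538]/1.04 = 92.4556. B = V − Δ·S = 92.4556.
(0,0): S=96.0000. Δ = (V_up−V_dn)/(S_up−S_dn) = (92.4556−66.2968)/(123.8400−78.7200) = 0.5798. V = [p*·92.4556 + (1−p*)·66.2968]/1.04 = 75.5206. B = V − Δ·S = 19.8636.
The time-0 hedge costs 75.5206, which is the no-arbitrage price.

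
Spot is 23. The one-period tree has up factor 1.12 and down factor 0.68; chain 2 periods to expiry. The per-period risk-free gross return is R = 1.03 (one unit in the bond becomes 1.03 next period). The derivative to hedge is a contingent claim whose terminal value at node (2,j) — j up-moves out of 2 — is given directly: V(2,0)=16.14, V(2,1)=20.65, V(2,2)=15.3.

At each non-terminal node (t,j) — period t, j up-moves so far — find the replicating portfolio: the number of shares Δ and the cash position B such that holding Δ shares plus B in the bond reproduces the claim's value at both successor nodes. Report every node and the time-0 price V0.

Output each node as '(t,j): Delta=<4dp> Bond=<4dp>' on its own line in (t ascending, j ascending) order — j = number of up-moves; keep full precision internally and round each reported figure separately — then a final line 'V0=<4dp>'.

(0,0): Delta=-0.3198 Bond=23.4506
(1,0): Delta=0.6554 Bond=8.9029
(1,1): Delta=-0.4720 Bond=28.0759
V0=16.0959

Risk-neutral probability p* = (R−d)/(u−d) = (1.03−0.68)/(1.12−0.68) = 0.7955.
At expiry t=2: V(2,0)=16.1400, V(2,1)=20.6500, V(2,2)=15.3000
  t=1,j=0: stock 15.6400 → up 17.5168 (V=20.6500), down 10.6352 (V=16.1400). Price 19.1529; hedge Δ=0.6554, bond B=8.9029.
  t=1,j=1: stock 25.7600 → up 28.8512 (V=15.3000), down 17.5168 (V=20.6500). Price 15.9168; hedge Δ=-0.4720, bond B=28.0759.
  t=0,j=0: stock 23.0000 → up 25.7600 (V=15.9168), down 15.6400 (V=19.1529). Price 16.0959; hedge Δ=-0.3198, bond B=23.4506.
Root portfolio cost Δ·23+B reproduces V0=16.0959.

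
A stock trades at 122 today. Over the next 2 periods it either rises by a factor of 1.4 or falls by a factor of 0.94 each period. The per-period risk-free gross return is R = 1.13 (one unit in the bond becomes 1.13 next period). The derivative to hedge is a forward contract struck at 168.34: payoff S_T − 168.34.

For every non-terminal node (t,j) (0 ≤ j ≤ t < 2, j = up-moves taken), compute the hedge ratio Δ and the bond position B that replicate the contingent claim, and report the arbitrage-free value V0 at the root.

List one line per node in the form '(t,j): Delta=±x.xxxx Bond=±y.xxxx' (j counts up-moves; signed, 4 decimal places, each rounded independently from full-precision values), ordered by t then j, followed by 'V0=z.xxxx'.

(0,0): Delta=1.0000 Bond=-131.8349
(1,0): Delta=1.0000 Bond=-148.9735
(1,1): Delta=1.0000 Bond=-148.9735
V0=-9.8349

Risk-neutral probability p* = (R−d)/(u−d) = (1.13−0.94)/(1.4−0.94) = 0.4130.
Terminal payoffs: V(2,0)=-60.5408, V(2,1)=-7.7880, V(2,2)=70.7800
  t=1,j=0: stock 114.6800 → up 160.5520 (V=-7.7880), down 107.7992 (V=-60.5408). Price -34.2935; hedge Δ=1.0000, bond B=-148.9735.
  t=1,j=1: stock 170.8000 → up 239.1200 (V=70.7800), down 160.5520 (V=-7.7880). Price 21.8265; hedge Δ=1.0000, bond B=-148.9735.
  t=0,j=0: stock 122.0000 → up 170.8000 (V=21.8265), down 114.6800 (V=-34.2935). Price -9.8349; hedge Δ=1.0000, bond B=-131.8349.
Each (Δ,B) replicates both successor values, so the strategy is self-financing and V0 is arbitrage-free.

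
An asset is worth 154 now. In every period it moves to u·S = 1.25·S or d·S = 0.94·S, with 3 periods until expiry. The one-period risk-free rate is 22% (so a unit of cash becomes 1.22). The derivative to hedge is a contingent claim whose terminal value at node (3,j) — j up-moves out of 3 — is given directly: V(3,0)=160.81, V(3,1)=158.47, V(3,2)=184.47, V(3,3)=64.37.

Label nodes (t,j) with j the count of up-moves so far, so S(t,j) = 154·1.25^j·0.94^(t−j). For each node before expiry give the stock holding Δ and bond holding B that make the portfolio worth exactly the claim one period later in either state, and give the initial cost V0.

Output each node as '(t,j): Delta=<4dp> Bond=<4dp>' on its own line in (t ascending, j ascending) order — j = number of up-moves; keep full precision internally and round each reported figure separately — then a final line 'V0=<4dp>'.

(0,0): Delta=-1.3152 Bond=255.0250
(1,0): Delta=0.4248 Bond=59.2408
(1,1): Delta=-1.4554 Bond=338.1187
(2,0): Delta=-0.0555 Bond=137.6274
(2,1): Delta=0.4635 Bond=65.2715
(2,2): Delta=-1.6101 Bond=449.7084
V0=52.4774

Since d<R<u, set p* = (R−d)/(u−d) = 0.9032; price each node as the discounted p*-expectation of its children.
Terminal values V(3,·): V(3,0)=160.8100, V(3,1)=158.4700, V(3,2)=184.4700, V(3,3)=64.3700
  t=2,j=0: stock 136.0744 → up 170.0930 (V=158.4700), down 127.9099 (V=160.8100). Price 130.0791; hedge Δ=-0.0555, bond B=137.6274.
  t=2,j=1: stock 180.9500 → up 226.1875 (V=184.4700), down 170.0930 (V=158.4700). Price 149.1425; hedge Δ=0.4635, bond B=65.2715.
  t=2,j=2: stock 240.6250 → up 300.7812 (V=64.3700), down 226.1875 (V=184.4700). Price 62.2890; hedge Δ=-1.6101, bond B=449.7084.
  t=1,j=0: stock 144.7600 → up 180.9500 (V=149.1425), down 136.0744 (V=130.0791). Price 120.7358; hedge Δ=0.4248, bond B=59.2408.
  t=1,j=1: stock 192.5000 → up 240.6250 (V=62.2890), down 180.9500 (V=149.1425). Price 57.9460; hedge Δ=-1.4554, bond B=338.1187.
  t=0,j=0: stock 154.0000 → up 192.5000 (V=57.9460), down 144.7600 (V=120.7358). Price 52.4774; hedge Δ=-1.3152, bond B=255.0250.
Each (Δ,B) replicates both successor values, so the strategy is self-financing and V0 is arbitrage-free.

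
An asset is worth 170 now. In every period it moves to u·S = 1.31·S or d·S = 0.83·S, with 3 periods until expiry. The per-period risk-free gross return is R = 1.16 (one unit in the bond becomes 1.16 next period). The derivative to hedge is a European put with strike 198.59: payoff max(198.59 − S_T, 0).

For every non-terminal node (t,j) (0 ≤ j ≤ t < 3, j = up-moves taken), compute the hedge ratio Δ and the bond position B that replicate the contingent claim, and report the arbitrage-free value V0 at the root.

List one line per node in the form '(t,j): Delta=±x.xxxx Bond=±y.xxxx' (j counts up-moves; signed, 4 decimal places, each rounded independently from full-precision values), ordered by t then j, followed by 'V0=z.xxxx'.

(0,0): Delta=-0.2268 Bond=46.3620
(1,0): Delta=-0.6189 Bond=109.1079
(1,1): Delta=-0.1138 Bond=28.6308
(2,0): Delta=-1.0000 Bond=171.1983
(2,1): Delta=-0.5091 Bond=106.2774
(2,2): Delta=0.0000 Bond=0.0000
V0=7.8112

Under the risk-neutral measure, an up-move has probability p* = (R−d)/(u−d) = 0.6875 and values discount at R = 1.16.
At expiry t=3: V(3,0)=101.3862, V(3,1)=45.1720, V(3,2)=0.0000, V(3,3)=0.0000
(2,0): S=117.1130. Δ = (V_up−V_dn)/(S_up−S_dn) = (45.1720−101.3862)/(153.4180−97.2038) = -1.0000. V = [p*·45.1720 + (1−p*)·101.3862]/1.16 = 54.0853. B = V − Δ·S = 171.1983.
(2,1): S=184.8410. Δ = (V_up−V_dn)/(S_up−S_dn) = (0.0000−45.1720)/(242.1417−153.4180) = -0.5091. V = [p*·0.0000 + (1−p*)·45.1720]/1.16 = 12.1692. B = V − Δ·S = 106.2774.
(2,2): S=291.7370. Δ = (V_up−V_dn)/(S_up−S_dn) = (0.0000−0.0000)/(382.1755−242.1417) = 0.0000. V = [p*·0.0000 + (1−p*)·0.0000]/1.16 = 0.0000. B = V − Δ·S = 0.0000.
(1,0): S=141.1000. Δ = (V_up−V_dn)/(S_up−S_dn) = (12.1692−54.0853)/(184.8410−117.1130) = -0.6189. V = [p*·12.1692 + (1−p*)·54.0853]/1.16 = 21.7827. B = V − Δ·S = 109.1079.
(1,1): S=222.7000. Δ = (V_up−V_dn)/(S_up−S_dn) = (0.0000−12.1692)/(291.7370−184.8410) = -0.1138. V = [p*·0.0000 + (1−p*)·12.1692]/1.16 = 3.2783. B = V − Δ·S = 28.6308.
(0,0): S=170.0000. Δ = (V_up−V_dn)/(S_up−S_dn) = (3.2783−21.7827)/(222.7000−141.1000) = -0.2268. V = [p*·3.2783 + (1−p*)·21.7827]/1.16 = 7.8112. B = V − Δ·S = 46.3620.
Each (Δ,B) replicates both successor values, so the strategy is self-financing and V0 is arbitrage-free.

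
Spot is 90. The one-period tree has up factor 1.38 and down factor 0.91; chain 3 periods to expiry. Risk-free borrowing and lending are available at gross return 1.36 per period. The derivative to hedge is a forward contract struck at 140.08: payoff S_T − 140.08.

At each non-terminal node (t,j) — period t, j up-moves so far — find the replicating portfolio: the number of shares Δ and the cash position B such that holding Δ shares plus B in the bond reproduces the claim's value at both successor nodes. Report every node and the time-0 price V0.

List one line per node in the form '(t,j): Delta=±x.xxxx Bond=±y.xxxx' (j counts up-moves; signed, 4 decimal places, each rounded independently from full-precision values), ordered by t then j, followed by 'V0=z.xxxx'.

The replicating-portfolio and risk-neutral prices coincide; use p* = (1.36−0.91)/(1.38−0.91) = 0.9574 for the latter.
Payoff layer (t=3): V(3,0)=-72.2586, V(3,1)=-37.2300, V(3,2)=15.8904, V(3,3)=96.4465
  t=2,j=0: stock 74.5290 → up 102.8500 (V=-37.2300), down 67.8214 (V=-72.2586). Price -28.4710; hedge Δ=1.0000, bond B=-103.0000.
  t=2,j=1: stock 113.0220 → up 155.9704 (V=15.8904), down 102.8500 (V=-37.2300). Price 10.0220; hedge Δ=1.0000, bond B=-103.0000.
  t=2,j=2: stock 171.3960 → up 236.5265 (V=96.4465), down 155.9704 (V=15.8904). Price 68.3960; hedge Δ=1.0000, bond B=-103.0000.
  t=1,j=0: stock 81.9000 → up 113.0220 (V=10.0220), down 74.5290 (V=-28.4710). Price 6.1647; hedge Δ=1.0000, bond B=-75.7353.
  t=1,j=1: stock 124.2000 → up 171.3960 (V=68.3960), down 113.0220 (V=10.0220). Price 48.4647; hedge Δ=1.0000, bond B=-75.7353.
  t=0,j=0: stock 90.0000 → up 124.2000 (V=48.4647), down 81.9000 (V=6.1647). Price 34.3123; hedge Δ=1.0000, bond B=-55.6877.
Each (Δ,B) replicates both successor values, so the strategy is self-financing and V0 is arbitrage-free.

(0,0): Delta=1.0000 Bond=-55.6877
(1,0): Delta=1.0000 Bond=-75.7353
(1,1): Delta=1.0000 Bond=-75.7353
(2,0): Delta=1.0000 Bond=-103.0000
(2,1): Delta=1.0000 Bond=-103.0000
(2,2): Delta=1.0000 Bond=-103.0000
V0=34.3123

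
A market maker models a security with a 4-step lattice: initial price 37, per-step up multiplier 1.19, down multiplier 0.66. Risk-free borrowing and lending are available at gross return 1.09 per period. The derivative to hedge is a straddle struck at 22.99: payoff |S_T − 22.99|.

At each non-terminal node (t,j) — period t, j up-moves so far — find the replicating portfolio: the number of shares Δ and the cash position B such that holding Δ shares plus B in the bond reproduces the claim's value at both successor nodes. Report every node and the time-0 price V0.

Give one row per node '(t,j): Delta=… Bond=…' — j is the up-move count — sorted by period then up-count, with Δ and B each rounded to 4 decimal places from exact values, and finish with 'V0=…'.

(0,0): Delta=0.9228 Bond=-13.0482
(1,0): Delta=0.5549 Bond=-5.2385
(1,1): Delta=0.9702 Bond=-16.3118
(2,0): Delta=-1.0000 Bond=19.3502
(2,1): Delta=0.7554 Bond=-11.5379
(2,2): Delta=0.9979 Bond=-19.2315
(3,0): Delta=-1.0000 Bond=21.0917
(3,1): Delta=-1.0000 Bond=21.0917
(3,2): Delta=0.9818 Bond=-20.4061
(3,3): Delta=1.0000 Bond=-21.0917
V0=21.0942

Risk-neutral probability p* = (R−d)/(u−d) = (1.09−0.66)/(1.19−0.66) = 0.8113.
At expiry t=4: V(4,0)=15.9693, V(4,1)=10.3316, V(4,2)=0.1664, V(4,3)=18.1616, V(4,4)=51.2076
Node (3,0) S=10.6374: V=(p*·10.3316+(1−p*)·15.9693)/1.09=10.4544; Δ=(10.3316−15.9693)/(12.6584−7.0207)=-1.0000; B=V−Δ·S=21.0917
Node (3,1) S=19.1795: V=(p*·0.1664+(1−p*)·10.3316)/1.09=1.9123; Δ=(0.1664−10.3316)/(22.8236−12.6584)=-1.0000; B=V−Δ·S=21.0917
Node (3,2) S=34.5812: V=(p*·18.1616+(1−p*)·0.1664)/1.09=13.5470; Δ=(18.1616−0.1664)/(41.1516−22.8236)=0.9818; B=V−Δ·S=-20.4061
Node (3,3) S=62.3509: V=(p*·51.2076+(1−p*)·18.1616)/1.09=41.2591; Δ=(51.2076−18.1616)/(74.1976−41.1516)=1.0000; B=V−Δ·S=-21.0917
Node (2,0) S=16.1172: V=(p*·1.9123+(1−p*)·10.4544)/1.09=3.2330; Δ=(1.9123−10.4544)/(19.1795−10.6374)=-1.0000; B=V−Δ·S=19.3502
Node (2,1) S=29.0598: V=(p*·13.5470+(1−p*)·1.9123)/1.09=10.4145; Δ=(13.5470−1.9123)/(34.5812−19.1795)=0.7554; B=V−Δ·S=-11.5379
Node (2,2) S=52.3957: V=(p*·41.2591+(1−p*)·13.5470)/1.09=33.0555; Δ=(41.2591−13.5470)/(62.3509−34.5812)=0.9979; B=V−Δ·S=-19.2315
Node (1,0) S=24.4200: V=(p*·10.4145+(1−p*)·3.2330)/1.09=8.3115; Δ=(10.4145−3.2330)/(29.0598−16.1172)=0.5549; B=V−Δ·S=-5.2385
Node (1,1) S=44.0300: V=(p*·33.0555+(1−p*)·10.4145)/1.09=26.4069; Δ=(33.0555−10.4145)/(52.3957−29.0598)=0.9702; B=V−Δ·S=-16.3118
Node (0,0) S=37.0000: V=(p*·26.4069+(1−p*)·8.3115)/1.09=21.0942; Δ=(26.4069−8.3115)/(44.0300−24.4200)=0.9228; B=V−Δ·S=-13.0482
Root portfolio cost Δ·37+B reproduces V0=21.0942.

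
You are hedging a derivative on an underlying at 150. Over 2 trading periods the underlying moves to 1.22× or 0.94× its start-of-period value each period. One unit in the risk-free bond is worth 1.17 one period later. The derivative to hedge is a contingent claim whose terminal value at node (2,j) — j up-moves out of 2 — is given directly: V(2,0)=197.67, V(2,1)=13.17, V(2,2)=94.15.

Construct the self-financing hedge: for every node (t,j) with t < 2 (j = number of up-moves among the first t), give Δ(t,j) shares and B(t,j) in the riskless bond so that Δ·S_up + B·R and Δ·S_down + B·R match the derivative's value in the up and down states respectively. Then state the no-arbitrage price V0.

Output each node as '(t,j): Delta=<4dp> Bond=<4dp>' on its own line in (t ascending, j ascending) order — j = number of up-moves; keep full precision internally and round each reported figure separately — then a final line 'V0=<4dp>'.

(0,0): Delta=0.6832 Bond=-48.6467
(1,0): Delta=-4.6733 Bond=698.3443
(1,1): Delta=1.5804 Bond=-221.1038
V0=53.8346

The replicating-portfolio and risk-neutral prices coincide; use p* = (1.17−0.94)/(1.22−0.94) = 0.8214 for the latter.
Terminal values V(2,·): V(2,0)=197.6700, V(2,1)=13.1700, V(2,2)=94.1500
(1,0): S=141.0000. Δ = (V_up−V_dn)/(S_up−S_dn) = (13.1700−197.6700)/(172.0200−132.5400) = -4.6733. V = [p*·13.1700 + (1−p*)·197.6700]/1.17 = 39.4158. B = V − Δ·S = 698.3443.
(1,1): S=183.0000. Δ = (V_up−V_dn)/(S_up−S_dn) = (94.1500−13.1700)/(223.2600−172.0200) = 1.5804. V = [p*·94.1500 + (1−p*)·13.1700]/1.17 = 68.1105. B = V − Δ·S = -221.1038.
(0,0): S=150.0000. Δ = (V_up−V_dn)/(S_up−S_dn) = (68.1105−39.4158)/(183.0000−141.0000) = 0.6832. V = [p*·68.1105 + (1−p*)·39.4158]/1.17 = 53.8346. B = V − Δ·S = -48.6467.
Self-financing check: at every node Δ·S+B equals the discounted successor values.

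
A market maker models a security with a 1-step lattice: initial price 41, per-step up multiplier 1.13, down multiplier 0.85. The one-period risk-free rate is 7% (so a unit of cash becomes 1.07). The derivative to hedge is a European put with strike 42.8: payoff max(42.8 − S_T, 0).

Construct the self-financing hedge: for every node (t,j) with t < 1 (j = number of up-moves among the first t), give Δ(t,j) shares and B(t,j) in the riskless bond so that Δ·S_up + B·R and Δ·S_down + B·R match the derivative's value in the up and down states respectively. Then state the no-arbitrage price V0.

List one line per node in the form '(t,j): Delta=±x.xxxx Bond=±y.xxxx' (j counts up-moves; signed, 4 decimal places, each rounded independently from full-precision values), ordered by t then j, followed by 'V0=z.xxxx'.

(0,0): Delta=-0.6925 Bond=29.9850
V0=1.5921

No-arbitrage ⇒ martingale measure with p* = (R−d)/(u−d) = 0.7857.
At expiry t=1: V(1,0)=7.9500, V(1,1)=0.0000
  t=0,j=0: stock 41.0000 → up 46.3300 (V=0.0000), down 34.8500 (V=7.9500). Price 1.5921; hedge Δ=-0.6925, bond B=29.9850.
Each (Δ,B) replicates both successor values, so the strategy is self-financing and V0 is arbitrage-free.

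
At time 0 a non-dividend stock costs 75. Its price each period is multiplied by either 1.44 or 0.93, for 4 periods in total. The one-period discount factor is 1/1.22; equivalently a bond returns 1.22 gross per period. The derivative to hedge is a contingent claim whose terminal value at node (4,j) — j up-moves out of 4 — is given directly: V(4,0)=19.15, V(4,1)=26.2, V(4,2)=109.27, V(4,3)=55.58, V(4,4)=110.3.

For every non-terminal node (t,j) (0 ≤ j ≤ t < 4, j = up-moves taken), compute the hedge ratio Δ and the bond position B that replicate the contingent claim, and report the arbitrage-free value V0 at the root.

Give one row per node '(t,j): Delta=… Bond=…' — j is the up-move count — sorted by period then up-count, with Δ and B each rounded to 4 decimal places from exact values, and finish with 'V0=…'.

(0,0): Delta=0.2092 Bond=17.7397
(1,0): Delta=0.4666 Bond=3.6889
(1,1): Delta=0.0831 Bond=35.2623
(2,0): Delta=1.2457 Bond=-46.0379
(2,1): Delta=0.0849 Bond=42.8399
(2,2): Delta=0.0822 Bond=43.1567
(3,0): Delta=0.2291 Bond=5.1591
(3,1): Delta=1.7438 Bond=-102.6890
(3,2): Delta=-0.7279 Bond=169.8158
(3,3): Delta=0.4791 Bond=-36.2324
V0=33.4295

No-arbitrage ⇒ martingale measure with p* = (R−d)/(u−d) = 0.5686.
Payoff layer (t=4): V(4,0)=19.1500, V(4,1)=26.2000, V(4,2)=109.2700, V(4,3)=55.5800, V(4,4)=110.3000
Node (3,0) S=60.3268: V=(p*·26.2000+(1−p*)·19.1500)/1.22=18.9826; Δ=(26.2000−19.1500)/(86.8706−56.1039)=0.2291; B=V−Δ·S=5.1591
Node (3,1) S=93.4092: V=(p*·109.2700+(1−p*)·26.2000)/1.22=60.1933; Δ=(109.2700−26.2000)/(134.5092−86.8706)=1.7438; B=V−Δ·S=-102.6890
Node (3,2) S=144.6336: V=(p*·55.5800+(1−p*)·109.2700)/1.22=64.5413; Δ=(55.5800−109.2700)/(208.2724−134.5092)=-0.7279; B=V−Δ·S=169.8158
Node (3,3) S=223.9488: V=(p*·110.3000+(1−p*)·55.5800)/1.22=71.0617; Δ=(110.3000−55.5800)/(322.4863−208.2724)=0.4791; B=V−Δ·S=-36.2324
Node (2,0) S=64.8675: V=(p*·60.1933+(1−p*)·18.9826)/1.22=34.7674; Δ=(60.1933−18.9826)/(93.4092−60.3268)=1.2457; B=V−Δ·S=-46.0379
Node (2,1) S=100.4400: V=(p*·64.5413+(1−p*)·60.1933)/1.22=51.3653; Δ=(64.5413−60.1933)/(144.6336−93.4092)=0.0849; B=V−Δ·S=42.8399
Node (2,2) S=155.5200: V=(p*·71.0617+(1−p*)·64.5413)/1.22=55.9418; Δ=(71.0617−64.5413)/(223.9488−144.6336)=0.0822; B=V−Δ·S=43.1567
Node (1,0) S=69.7500: V=(p*·51.3653+(1−p*)·34.7674)/1.22=36.2340; Δ=(51.3653−34.7674)/(100.4400−64.8675)=0.4666; B=V−Δ·S=3.6889
Node (1,1) S=108.0000: V=(p*·55.9418+(1−p*)·51.3653)/1.22=44.2358; Δ=(55.9418−51.3653)/(155.5200−100.4400)=0.0831; B=V−Δ·S=35.2623
Node (0,0) S=75.0000: V=(p*·44.2358+(1−p*)·36.2340)/1.22=33.4295; Δ=(44.2358−36.2340)/(108.0000−69.7500)=0.2092; B=V−Δ·S=17.7397
Each (Δ,B) replicates both successor values, so the strategy is self-financing and V0 is arbitrage-free.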